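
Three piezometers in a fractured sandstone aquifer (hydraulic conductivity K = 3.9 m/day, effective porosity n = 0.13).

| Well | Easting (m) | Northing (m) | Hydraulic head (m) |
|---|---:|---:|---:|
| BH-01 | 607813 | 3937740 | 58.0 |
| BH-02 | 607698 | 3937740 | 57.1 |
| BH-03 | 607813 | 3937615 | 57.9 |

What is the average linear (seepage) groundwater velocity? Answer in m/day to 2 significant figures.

0.24 m/day

∂h/∂x = (57.1 − 58.0) / (607698 − 607813) = +0.007826
∂h/∂y = (57.9 − 58.0) / (3937615 − 3937740) = +0.0008000
|∇h| = √(0.007826² + 0.0008000²) = 0.007867
Seepage velocity v = K·i/n = 3.9 × 0.007867 / 0.13 = 0.236 m/day.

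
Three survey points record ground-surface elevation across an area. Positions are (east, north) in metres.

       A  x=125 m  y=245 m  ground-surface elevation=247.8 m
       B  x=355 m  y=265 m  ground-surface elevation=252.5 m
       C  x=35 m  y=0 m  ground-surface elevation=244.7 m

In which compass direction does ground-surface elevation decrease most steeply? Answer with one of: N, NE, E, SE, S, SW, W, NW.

W

Taking A as reference: B−A = (230, 20, +4.7); C−A = (-90, -245, -3.1).
Determinant of the coordinate differences = 230·(-245) − (-90)·20 = -54550.
∂z/∂x = [(+4.7)·(-245) − (-3.1)·20] / -54550 = +0.01997
∂z/∂y = [230·(-3.1) − (-90)·(+4.7)] / -54550 = +0.005316
Steepest decrease is along −∇f = (-0.01997 E, -0.005316 N) → west.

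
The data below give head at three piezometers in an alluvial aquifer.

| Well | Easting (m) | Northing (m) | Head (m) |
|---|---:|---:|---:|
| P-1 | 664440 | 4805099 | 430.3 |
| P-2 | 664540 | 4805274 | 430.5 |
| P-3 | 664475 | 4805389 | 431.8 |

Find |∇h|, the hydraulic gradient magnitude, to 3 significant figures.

0.0109

Taking P-1 as reference: P-2−P-1 = (100, 175, +0.2); P-3−P-1 = (35, 290, +1.5).
Solve a·Δx + b·Δy = Δh: det = 100·290 − 35·175 = 22875.
∂h/∂x = [(+0.2)·290 − (+1.5)·175] / 22875 = -0.008940
∂h/∂y = [100·(+1.5) − 35·(+0.2)] / 22875 = +0.006251
|∇h| = √(-0.008940² + 0.006251²) = 0.01091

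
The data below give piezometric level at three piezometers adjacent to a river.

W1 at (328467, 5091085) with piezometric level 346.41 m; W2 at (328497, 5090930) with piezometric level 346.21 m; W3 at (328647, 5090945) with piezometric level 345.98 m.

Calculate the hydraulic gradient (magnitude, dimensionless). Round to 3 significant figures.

Three-point gradient (reference W1): Δ to W2 = (30, -155, -0.20), Δ to W3 = (180, -140, -0.43).
∂h/∂x = -0.001631, ∂h/∂y = +0.0009747 (det = 23700).
|∇h| = √(-0.001631² + 0.0009747²) = 0.0019

0.00190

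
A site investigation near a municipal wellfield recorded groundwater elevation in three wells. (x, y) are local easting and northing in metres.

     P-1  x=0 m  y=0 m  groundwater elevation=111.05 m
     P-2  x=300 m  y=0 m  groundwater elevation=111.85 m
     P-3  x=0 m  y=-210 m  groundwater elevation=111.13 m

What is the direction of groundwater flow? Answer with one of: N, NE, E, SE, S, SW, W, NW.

W

∂h/∂x = (111.85 − 111.05) / (300 − 0) = +0.002667
∂h/∂y = (111.13 − 111.05) / (-210 − 0) = -0.0003810
Flow = −∇h = (-0.002667 east, +0.0003810 north), which points west.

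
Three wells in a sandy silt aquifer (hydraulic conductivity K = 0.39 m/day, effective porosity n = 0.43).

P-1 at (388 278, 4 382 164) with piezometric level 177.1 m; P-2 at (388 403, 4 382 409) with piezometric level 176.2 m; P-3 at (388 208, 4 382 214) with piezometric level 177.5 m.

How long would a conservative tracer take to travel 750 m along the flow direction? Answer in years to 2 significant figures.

370 years

Differences from P-1: to P-2 (Δx, Δy, Δh) = (125, 245, -0.9); to P-3 = (-70, 50, +0.4).
Determinant of the coordinate differences = 125·50 − (-70)·245 = 23400.
∂h/∂x = [(-0.9)·50 − (+0.4)·245] / 23400 = -0.006111
∂h/∂y = [125·(+0.4) − (-70)·(-0.9)] / 23400 = -0.0005556
|∇h| = √(-0.006111² + -0.0005556²) = 0.006136
Seepage velocity v = K·i/n = 0.39 × 0.006136 / 0.43 = 0.005565 m/day.
t = 750 / 0.005565 = 1.348e+05 days = 369 years.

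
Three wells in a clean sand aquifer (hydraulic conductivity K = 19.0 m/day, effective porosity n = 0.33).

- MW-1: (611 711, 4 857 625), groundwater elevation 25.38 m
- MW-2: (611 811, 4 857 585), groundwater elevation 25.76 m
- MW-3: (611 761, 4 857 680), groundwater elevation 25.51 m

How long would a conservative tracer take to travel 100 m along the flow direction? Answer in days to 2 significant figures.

Taking MW-1 as reference: MW-2−MW-1 = (100, -40, +0.38); MW-3−MW-1 = (50, 55, +0.13).
Solve a·Δx + b·Δy = Δh: det = 100·55 − 50·(-40) = 7500.
∂h/∂x = [(+0.38)·55 − (+0.13)·(-40)] / 7500 = +0.003480
∂h/∂y = [100·(+0.13) − 50·(+0.38)] / 7500 = -0.0008000
|∇h| = √(0.003480² + -0.0008000²) = 0.003571
Seepage velocity v = K·i/n = 19.0 × 0.003571 / 0.33 = 0.2056 m/day.
t = 100 / 0.2056 = 486.4 days.

490 days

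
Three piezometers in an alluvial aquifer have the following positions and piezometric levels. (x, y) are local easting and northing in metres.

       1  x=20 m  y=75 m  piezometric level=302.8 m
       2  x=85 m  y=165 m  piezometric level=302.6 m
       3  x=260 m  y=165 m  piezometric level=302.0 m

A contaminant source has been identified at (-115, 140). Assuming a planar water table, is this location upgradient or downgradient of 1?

With h = a·x + b·y + c and 1 as origin, the differences give:
  65·a + 90·b = -0.2
  240·a + 90·b = -0.8
Eliminate b (×90 and ×90, subtract): -15750·a = 54.00 → a = ∂h/∂x = -0.003429
Back-substitute: b = ∂h/∂y = +0.0002540.
Head at (-115, 140) = 302.8 + (-0.003429)·(-135) + (+0.0002540)·(65) = 303.28 m.
That is higher than the 302.8 m at 1, so the point is upgradient.

upgradient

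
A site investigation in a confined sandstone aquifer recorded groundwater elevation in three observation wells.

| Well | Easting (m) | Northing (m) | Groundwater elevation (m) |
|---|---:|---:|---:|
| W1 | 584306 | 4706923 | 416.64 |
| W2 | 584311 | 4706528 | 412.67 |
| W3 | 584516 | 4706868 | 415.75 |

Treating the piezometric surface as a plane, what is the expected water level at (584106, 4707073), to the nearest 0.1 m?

418.5 m

Three-point gradient (reference W1): Δ to W2 = (5, -395, -3.97), Δ to W3 = (210, -55, -0.89).
∂h/∂x = -0.001611, ∂h/∂y = +0.01003 (det = 82675).
h(584106, 4707073) = 416.64 + (-0.001611)·(-200) + (+0.01003)·(150) = 416.64 +0.322 +1.505 = 418.467 m.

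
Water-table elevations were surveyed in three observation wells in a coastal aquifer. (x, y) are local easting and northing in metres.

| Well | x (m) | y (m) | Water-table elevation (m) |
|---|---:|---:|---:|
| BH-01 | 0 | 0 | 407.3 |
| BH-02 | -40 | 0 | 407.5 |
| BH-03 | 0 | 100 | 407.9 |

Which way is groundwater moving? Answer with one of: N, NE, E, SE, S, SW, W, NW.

SE

∂h/∂x = (407.5 − 407.3) / (-40 − 0) = -0.005000
∂h/∂y = (407.9 − 407.3) / (100 − 0) = +0.006000
Flow = −∇h = (+0.005000 east, -0.006000 north), which points southeast.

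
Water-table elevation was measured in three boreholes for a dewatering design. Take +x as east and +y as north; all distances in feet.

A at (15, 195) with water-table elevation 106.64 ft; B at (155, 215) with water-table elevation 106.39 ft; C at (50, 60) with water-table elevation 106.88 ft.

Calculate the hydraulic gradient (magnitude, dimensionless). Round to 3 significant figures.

0.00262

Differences from A: to B (Δx, Δy, Δh) = (140, 20, -0.25); to C = (35, -135, +0.24).
Solve a·Δx + b·Δy = Δh: det = 140·(-135) − 35·20 = -19600.
∂h/∂x = [(-0.25)·(-135) − (+0.24)·20] / -19600 = -0.001477
∂h/∂y = [140·(+0.24) − 35·(-0.25)] / -19600 = -0.002161
|∇h| = √(-0.001477² + -0.002161²) = 0.002618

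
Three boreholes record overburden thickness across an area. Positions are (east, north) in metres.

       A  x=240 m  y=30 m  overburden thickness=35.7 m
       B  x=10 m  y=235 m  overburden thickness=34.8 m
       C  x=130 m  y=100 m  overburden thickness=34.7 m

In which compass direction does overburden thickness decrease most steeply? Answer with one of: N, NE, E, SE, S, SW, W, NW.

SW

Differences from A: to B (Δx, Δy, Δh) = (-230, 205, -0.9); to C = (-110, 70, -1.0).
Determinant of the coordinate differences = (-230)·70 − (-110)·205 = 6450.
∂d/∂x = [(-0.9)·70 − (-1.0)·205] / 6450 = +0.02202
∂d/∂y = [(-230)·(-1.0) − (-110)·(-0.9)] / 6450 = +0.02031
Steepest decrease is along −∇f = (-0.02202 E, -0.02031 N) → southwest.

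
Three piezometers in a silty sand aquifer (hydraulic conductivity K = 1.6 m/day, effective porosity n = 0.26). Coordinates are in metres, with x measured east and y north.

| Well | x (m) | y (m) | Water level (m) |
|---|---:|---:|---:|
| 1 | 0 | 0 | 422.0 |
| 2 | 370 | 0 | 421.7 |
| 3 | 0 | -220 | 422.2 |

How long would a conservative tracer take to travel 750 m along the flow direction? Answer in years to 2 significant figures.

∂h/∂x = (421.7 − 422.0) / (370 − 0) = -0.0008108
∂h/∂y = (422.2 − 422.0) / (-220 − 0) = -0.0009091
|∇h| = √(-0.0008108² + -0.0009091²) = 0.001218
Seepage velocity v = K·i/n = 1.6 × 0.001218 / 0.26 = 0.007495 m/day.
t = 750 / 0.007495 = 1.001e+05 days = 274 years.

270 years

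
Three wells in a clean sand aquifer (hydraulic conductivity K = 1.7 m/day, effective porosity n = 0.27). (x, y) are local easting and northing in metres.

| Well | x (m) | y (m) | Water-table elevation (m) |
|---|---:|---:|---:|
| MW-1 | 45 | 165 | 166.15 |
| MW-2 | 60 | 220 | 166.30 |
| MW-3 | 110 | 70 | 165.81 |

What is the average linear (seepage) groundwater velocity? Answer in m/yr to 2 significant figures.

7.1 m/yr

With h = a·x + b·y + c and MW-1 as origin, the differences give:
  15·a + 55·b = +0.15
  65·a + (-95)·b = -0.34
Eliminate b (×(-95) and ×55, subtract): -5000·a = 4.450 → a = ∂h/∂x = -0.0008900
Back-substitute: b = ∂h/∂y = +0.002970.
|∇h| = √(-0.0008900² + 0.002970²) = 0.0031
Seepage velocity v = K·i/n = 1.7 × 0.0031 / 0.27 = 0.01952 m/day = 7.13 m/yr.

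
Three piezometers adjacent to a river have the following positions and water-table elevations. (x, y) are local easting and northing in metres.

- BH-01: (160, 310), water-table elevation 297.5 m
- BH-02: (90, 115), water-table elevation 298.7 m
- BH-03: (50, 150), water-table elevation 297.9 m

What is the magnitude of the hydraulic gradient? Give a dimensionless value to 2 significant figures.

0.015

Differences from BH-01: to BH-02 (Δx, Δy, Δh) = (-70, -195, +1.2); to BH-03 = (-110, -160, +0.4).
Determinant of the coordinate differences = (-70)·(-160) − (-110)·(-195) = -10250.
∂h/∂x = [(+1.2)·(-160) − (+0.4)·(-195)] / -10250 = +0.01112
∂h/∂y = [(-70)·(+0.4) − (-110)·(+1.2)] / -10250 = -0.01015
|∇h| = √(0.01112² + -0.01015²) = 0.01506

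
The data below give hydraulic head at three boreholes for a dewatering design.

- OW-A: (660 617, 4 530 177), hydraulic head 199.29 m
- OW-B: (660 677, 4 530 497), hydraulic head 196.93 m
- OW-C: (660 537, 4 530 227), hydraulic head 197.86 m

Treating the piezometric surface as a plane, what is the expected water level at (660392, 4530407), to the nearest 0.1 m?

194.4 m

Three-point gradient (reference OW-A): Δ to OW-B = (60, 320, -2.36), Δ to OW-C = (-80, 50, -1.43).
∂h/∂x = +0.01187, ∂h/∂y = -0.009601 (det = 28600).
h(660392, 4530407) = 199.29 + (+0.01187)·(-225) + (-0.009601)·(230) = 199.29 -2.672 -2.208 = 194.410 m.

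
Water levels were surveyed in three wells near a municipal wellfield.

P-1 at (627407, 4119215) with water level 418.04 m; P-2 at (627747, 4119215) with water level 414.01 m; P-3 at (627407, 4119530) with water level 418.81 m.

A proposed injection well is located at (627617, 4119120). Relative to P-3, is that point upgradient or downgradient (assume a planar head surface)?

downgradient

∂h/∂x = (414.01 − 418.04) / (627747 − 627407) = -0.01185
∂h/∂y = (418.81 − 418.04) / (4119530 − 4119215) = +0.002444
Head at (627617, 4119120) = 418.04 + (-0.01185)·(210) + (+0.002444)·(-95) = 415.32 m.
That is lower than the 418.81 m at P-3, so the point is downgradient.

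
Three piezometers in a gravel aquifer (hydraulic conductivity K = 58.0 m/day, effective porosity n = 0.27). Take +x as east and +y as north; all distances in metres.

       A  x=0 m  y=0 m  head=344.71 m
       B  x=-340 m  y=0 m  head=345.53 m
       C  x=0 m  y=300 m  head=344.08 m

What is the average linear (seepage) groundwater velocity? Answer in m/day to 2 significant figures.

0.69 m/day

∂h/∂x = (345.53 − 344.71) / (-340 − 0) = -0.002412
∂h/∂y = (344.08 − 344.71) / (300 − 0) = -0.002100
|∇h| = √(-0.002412² + -0.002100²) = 0.003198
Seepage velocity v = K·i/n = 58.0 × 0.003198 / 0.27 = 0.687 m/day.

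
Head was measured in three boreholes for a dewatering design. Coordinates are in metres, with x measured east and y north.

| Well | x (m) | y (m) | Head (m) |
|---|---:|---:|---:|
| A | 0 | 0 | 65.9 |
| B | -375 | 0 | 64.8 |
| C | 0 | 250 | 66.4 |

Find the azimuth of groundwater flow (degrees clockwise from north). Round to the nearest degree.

236°

∂h/∂x = (64.8 − 65.9) / (-375 − 0) = +0.002933
∂h/∂y = (66.4 − 65.9) / (250 − 0) = +0.002000
Flow direction (−∇h) has components (-0.002933 E, -0.002000 N).
Azimuth = atan2(E, N) = atan2(-0.002933, -0.002000) = 235.7° ≈ 236°.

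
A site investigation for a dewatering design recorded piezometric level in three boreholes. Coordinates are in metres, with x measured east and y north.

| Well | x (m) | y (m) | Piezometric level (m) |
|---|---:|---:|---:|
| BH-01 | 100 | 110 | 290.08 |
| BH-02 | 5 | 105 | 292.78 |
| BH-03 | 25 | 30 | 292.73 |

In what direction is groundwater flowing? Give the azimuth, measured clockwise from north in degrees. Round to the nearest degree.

076°

Differences from BH-01: to BH-02 (Δx, Δy, Δh) = (-95, -5, +2.70); to BH-03 = (-75, -80, +2.65).
Determinant of the coordinate differences = (-95)·(-80) − (-75)·(-5) = 7225.
∂h/∂x = [(+2.70)·(-80) − (+2.65)·(-5)] / 7225 = -0.02806
∂h/∂y = [(-95)·(+2.65) − (-75)·(+2.70)] / 7225 = -0.006817
Flow direction (−∇h) has components (+0.02806 E, +0.006817 N).
Azimuth = atan2(E, N) = atan2(+0.02806, +0.006817) = 76.3° ≈ 076°.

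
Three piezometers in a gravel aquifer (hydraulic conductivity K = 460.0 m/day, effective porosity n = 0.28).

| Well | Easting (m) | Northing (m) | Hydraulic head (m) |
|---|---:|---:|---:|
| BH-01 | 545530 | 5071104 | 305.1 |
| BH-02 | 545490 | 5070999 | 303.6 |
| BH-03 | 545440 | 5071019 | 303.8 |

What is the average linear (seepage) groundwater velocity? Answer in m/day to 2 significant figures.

23 m/day

Taking BH-01 as reference: BH-02−BH-01 = (-40, -105, -1.5); BH-03−BH-01 = (-90, -85, -1.3).
Determinant of the coordinate differences = (-40)·(-85) − (-90)·(-105) = -6050.
∂h/∂x = [(-1.5)·(-85) − (-1.3)·(-105)] / -6050 = +0.001488
∂h/∂y = [(-40)·(-1.3) − (-90)·(-1.5)] / -6050 = +0.01372
|∇h| = √(0.001488² + 0.01372²) = 0.0138
Seepage velocity v = K·i/n = 460.0 × 0.0138 / 0.28 = 22.67 m/day.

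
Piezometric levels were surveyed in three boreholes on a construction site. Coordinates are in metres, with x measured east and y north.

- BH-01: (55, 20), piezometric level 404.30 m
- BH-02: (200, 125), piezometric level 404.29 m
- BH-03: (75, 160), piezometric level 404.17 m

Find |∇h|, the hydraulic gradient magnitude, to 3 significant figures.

Differences from BH-01: to BH-02 (Δx, Δy, Δh) = (145, 105, -0.01); to BH-03 = (20, 140, -0.13).
Solve a·Δx + b·Δy = Δh: det = 145·140 − 20·105 = 18200.
∂h/∂x = [(-0.01)·140 − (-0.13)·105] / 18200 = +0.0006731
∂h/∂y = [145·(-0.13) − 20·(-0.01)] / 18200 = -0.001025
|∇h| = √(0.0006731² + -0.001025²) = 0.001226

0.00123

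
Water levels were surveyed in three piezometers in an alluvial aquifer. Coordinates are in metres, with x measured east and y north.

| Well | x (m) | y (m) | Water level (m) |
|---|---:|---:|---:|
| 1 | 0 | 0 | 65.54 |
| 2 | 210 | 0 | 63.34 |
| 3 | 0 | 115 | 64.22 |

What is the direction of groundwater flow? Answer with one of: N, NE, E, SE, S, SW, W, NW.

∂h/∂x = (63.34 − 65.54) / (210 − 0) = -0.01048
∂h/∂y = (64.22 − 65.54) / (115 − 0) = -0.01148
Flow = −∇h = (+0.01048 east, +0.01148 north), which points northeast.

NE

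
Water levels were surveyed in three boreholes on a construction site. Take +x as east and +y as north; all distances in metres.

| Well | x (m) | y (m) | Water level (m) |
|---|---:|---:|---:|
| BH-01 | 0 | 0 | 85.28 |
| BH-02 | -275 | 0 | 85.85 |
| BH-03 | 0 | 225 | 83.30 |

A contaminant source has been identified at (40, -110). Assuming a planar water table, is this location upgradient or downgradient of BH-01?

∂h/∂x = (85.85 − 85.28) / (-275 − 0) = -0.002073
∂h/∂y = (83.30 − 85.28) / (225 − 0) = -0.008800
Head at (40, -110) = 85.28 + (-0.002073)·(40) + (-0.008800)·(-110) = 86.17 m.
That is higher than the 85.28 m at BH-01, so the point is upgradient.

upgradient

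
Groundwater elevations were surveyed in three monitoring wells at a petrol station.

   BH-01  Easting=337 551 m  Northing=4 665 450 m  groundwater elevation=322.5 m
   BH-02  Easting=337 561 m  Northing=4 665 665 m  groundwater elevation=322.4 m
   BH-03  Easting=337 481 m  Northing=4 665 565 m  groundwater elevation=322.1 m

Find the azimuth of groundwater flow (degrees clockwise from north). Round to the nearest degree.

Differences from BH-01: to BH-02 (Δx, Δy, Δh) = (10, 215, -0.1); to BH-03 = (-70, 115, -0.4).
Solve a·Δx + b·Δy = Δh: det = 10·115 − (-70)·215 = 16200.
∂h/∂x = [(-0.1)·115 − (-0.4)·215] / 16200 = +0.004599
∂h/∂y = [10·(-0.4) − (-70)·(-0.1)] / 16200 = -0.0006790
Flow direction (−∇h) has components (-0.004599 E, +0.0006790 N).
Azimuth = atan2(E, N) = atan2(-0.004599, +0.0006790) = 278.4° ≈ 278°.

278°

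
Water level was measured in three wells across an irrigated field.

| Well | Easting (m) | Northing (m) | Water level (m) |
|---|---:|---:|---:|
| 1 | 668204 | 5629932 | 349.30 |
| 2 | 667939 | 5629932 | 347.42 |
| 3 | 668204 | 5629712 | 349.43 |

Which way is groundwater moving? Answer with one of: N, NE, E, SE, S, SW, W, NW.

W

∂h/∂x = (347.42 − 349.30) / (667939 − 668204) = +0.007094
∂h/∂y = (349.43 − 349.30) / (5629712 − 5629932) = -0.0005909
Flow = −∇h = (-0.007094 east, +0.0005909 north), which points west.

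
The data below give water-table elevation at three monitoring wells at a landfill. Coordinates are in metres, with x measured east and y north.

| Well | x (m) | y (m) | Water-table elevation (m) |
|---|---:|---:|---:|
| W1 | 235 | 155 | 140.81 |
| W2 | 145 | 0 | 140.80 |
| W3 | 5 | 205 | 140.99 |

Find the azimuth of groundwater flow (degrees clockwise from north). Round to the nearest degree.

Differences from W1: to W2 (Δx, Δy, Δh) = (-90, -155, -0.01); to W3 = (-230, 50, +0.18).
Determinant of the coordinate differences = (-90)·50 − (-230)·(-155) = -40150.
∂h/∂x = [(-0.01)·50 − (+0.18)·(-155)] / -40150 = -0.0006824
∂h/∂y = [(-90)·(+0.18) − (-230)·(-0.01)] / -40150 = +0.0004608
Flow direction (−∇h) has components (+0.0006824 E, -0.0004608 N).
Azimuth = atan2(E, N) = atan2(+0.0006824, -0.0004608) = 124.0° ≈ 124°.

124°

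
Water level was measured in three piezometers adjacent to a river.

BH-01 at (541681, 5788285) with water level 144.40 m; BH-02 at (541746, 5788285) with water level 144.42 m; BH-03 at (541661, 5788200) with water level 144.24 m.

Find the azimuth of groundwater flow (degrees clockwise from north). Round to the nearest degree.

Differences from BH-01: to BH-02 (Δx, Δy, Δh) = (65, 0, +0.02); to BH-03 = (-20, -85, -0.16).
Solve a·Δx + b·Δy = Δh: det = 65·(-85) − (-20)·0 = -5525.
∂h/∂x = [(+0.02)·(-85) − (-0.16)·0] / -5525 = +0.0003077
∂h/∂y = [65·(-0.16) − (-20)·(+0.02)] / -5525 = +0.001810
Flow direction (−∇h) has components (-0.0003077 E, -0.001810 N).
Azimuth = atan2(E, N) = atan2(-0.0003077, -0.001810) = 189.6° ≈ 190°.

190°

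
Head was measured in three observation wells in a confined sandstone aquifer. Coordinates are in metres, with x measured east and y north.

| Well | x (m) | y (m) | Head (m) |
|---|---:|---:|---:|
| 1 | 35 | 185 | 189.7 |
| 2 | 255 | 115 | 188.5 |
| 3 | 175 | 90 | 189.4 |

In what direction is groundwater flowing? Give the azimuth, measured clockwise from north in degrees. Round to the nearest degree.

042°

Differences from 1: to 2 (Δx, Δy, Δh) = (220, -70, -1.2); to 3 = (140, -95, -0.3).
Determinant of the coordinate differences = 220·(-95) − 140·(-70) = -11100.
∂h/∂x = [(-1.2)·(-95) − (-0.3)·(-70)] / -11100 = -0.008378
∂h/∂y = [220·(-0.3) − 140·(-1.2)] / -11100 = -0.009189
Flow direction (−∇h) has components (+0.008378 E, +0.009189 N).
Azimuth = atan2(E, N) = atan2(+0.008378, +0.009189) = 42.4° ≈ 042°.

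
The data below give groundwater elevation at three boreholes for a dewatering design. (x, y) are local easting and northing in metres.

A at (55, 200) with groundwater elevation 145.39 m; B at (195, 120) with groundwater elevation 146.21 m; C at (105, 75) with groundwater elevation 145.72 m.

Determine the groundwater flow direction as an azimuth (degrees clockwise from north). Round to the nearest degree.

With h = a·x + b·y + c and A as origin, the differences give:
  140·a + (-80)·b = +0.82
  50·a + (-125)·b = +0.33
Eliminate b (×(-125) and ×(-80), subtract): -13500·a = -76.100 → a = ∂h/∂x = +0.005637
Back-substitute: b = ∂h/∂y = -0.0003852.
Flow direction (−∇h) has components (-0.005637 E, +0.0003852 N).
Azimuth = atan2(E, N) = atan2(-0.005637, +0.0003852) = 273.9° ≈ 274°.

274°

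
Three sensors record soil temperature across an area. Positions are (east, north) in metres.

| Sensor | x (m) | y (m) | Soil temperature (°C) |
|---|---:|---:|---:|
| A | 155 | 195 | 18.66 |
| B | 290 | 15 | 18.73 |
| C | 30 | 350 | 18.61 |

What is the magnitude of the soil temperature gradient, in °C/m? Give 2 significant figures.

Differences from A: to B (Δx, Δy, Δh) = (135, -180, +0.07); to C = (-125, 155, -0.05).
Determinant of the coordinate differences = 135·155 − (-125)·(-180) = -1575.
∂T/∂x = [(+0.07)·155 − (-0.05)·(-180)] / -1575 = -0.001175
∂T/∂y = [135·(-0.05) − (-125)·(+0.07)] / -1575 = -0.001270
|∇f| = √(-0.001175² + -0.001270²) = 0.00173 °C/m

0.0017 °C/m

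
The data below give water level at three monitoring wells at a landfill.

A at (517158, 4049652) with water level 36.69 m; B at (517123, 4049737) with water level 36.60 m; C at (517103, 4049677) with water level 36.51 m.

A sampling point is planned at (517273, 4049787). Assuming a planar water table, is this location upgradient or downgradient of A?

upgradient

With h = a·x + b·y + c and A as origin, the differences give:
  (-35)·a + 85·b = -0.09
  (-55)·a + 25·b = -0.18
Eliminate b (×25 and ×85, subtract): 3800·a = 13.050 → a = ∂h/∂x = +0.003434
Back-substitute: b = ∂h/∂y = +0.0003553.
Head at (517273, 4049787) = 36.69 + (+0.003434)·(115) + (+0.0003553)·(135) = 37.13 m.
That is higher than the 36.69 m at A, so the point is upgradient.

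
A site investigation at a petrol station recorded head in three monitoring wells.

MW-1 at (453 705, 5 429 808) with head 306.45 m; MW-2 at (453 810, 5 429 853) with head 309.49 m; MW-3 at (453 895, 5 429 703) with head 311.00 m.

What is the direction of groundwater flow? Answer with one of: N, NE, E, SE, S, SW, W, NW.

Three-point gradient (reference MW-1): Δ to MW-2 = (105, 45, +3.04), Δ to MW-3 = (190, -105, +4.55).
∂h/∂x = +0.02677, ∂h/∂y = +0.005101 (det = -19575).
Flow = −∇h = (-0.02677 east, -0.005101 north), which points west.

W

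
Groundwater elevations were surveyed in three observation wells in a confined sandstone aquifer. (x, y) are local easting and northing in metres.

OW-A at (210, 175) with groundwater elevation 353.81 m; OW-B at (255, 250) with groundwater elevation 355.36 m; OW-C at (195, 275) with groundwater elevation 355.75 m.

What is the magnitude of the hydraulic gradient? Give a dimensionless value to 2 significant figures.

Three-point gradient (reference OW-A): Δ to OW-B = (45, 75, +1.55), Δ to OW-C = (-15, 100, +1.94).
∂h/∂x = +0.001689, ∂h/∂y = +0.01965 (det = 5625).
|∇h| = √(0.001689² + 0.01965²) = 0.01972

0.020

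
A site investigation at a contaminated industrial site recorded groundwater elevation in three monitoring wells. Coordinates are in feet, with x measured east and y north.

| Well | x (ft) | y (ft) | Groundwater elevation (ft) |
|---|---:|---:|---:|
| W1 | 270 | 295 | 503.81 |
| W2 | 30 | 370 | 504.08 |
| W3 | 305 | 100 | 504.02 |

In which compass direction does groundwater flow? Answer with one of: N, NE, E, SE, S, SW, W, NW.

NE

Taking W1 as reference: W2−W1 = (-240, 75, +0.27); W3−W1 = (35, -195, +0.21).
Determinant of the coordinate differences = (-240)·(-195) − 35·75 = 44175.
∂h/∂x = [(+0.27)·(-195) − (+0.21)·75] / 44175 = -0.001548
∂h/∂y = [(-240)·(+0.21) − 35·(+0.27)] / 44175 = -0.001355
Flow = −∇h = (+0.001548 east, +0.001355 north), which points northeast.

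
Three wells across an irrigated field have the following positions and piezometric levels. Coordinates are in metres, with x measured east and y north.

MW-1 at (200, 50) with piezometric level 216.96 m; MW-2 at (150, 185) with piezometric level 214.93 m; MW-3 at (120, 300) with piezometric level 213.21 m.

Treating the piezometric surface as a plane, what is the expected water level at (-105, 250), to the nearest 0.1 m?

With h = a·x + b·y + c and MW-1 as origin, the differences give:
  (-50)·a + 135·b = -2.03
  (-80)·a + 250·b = -3.75
Eliminate b (×250 and ×135, subtract): -1700·a = -1.250 → a = ∂h/∂x = +0.0007353
Back-substitute: b = ∂h/∂y = -0.01476.
h(-105, 250) = 216.96 + (+0.0007353)·(-305) + (-0.01476)·(200) = 216.96 -0.224 -2.953 = 213.783 m.

213.8 m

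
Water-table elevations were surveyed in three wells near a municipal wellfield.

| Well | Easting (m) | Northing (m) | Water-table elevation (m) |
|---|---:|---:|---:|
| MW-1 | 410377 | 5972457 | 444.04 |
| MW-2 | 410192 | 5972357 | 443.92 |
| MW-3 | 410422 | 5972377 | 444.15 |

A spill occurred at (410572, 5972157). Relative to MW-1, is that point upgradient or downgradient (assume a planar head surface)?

With h = a·x + b·y + c and MW-1 as origin, the differences give:
  (-185)·a + (-100)·b = -0.12
  45·a + (-80)·b = +0.11
Eliminate b (×(-80) and ×(-100), subtract): 19300·a = 20.600 → a = ∂h/∂x = +0.001067
Back-substitute: b = ∂h/∂y = -0.0007746.
Head at (410572, 5972157) = 444.04 + (+0.001067)·(195) + (-0.0007746)·(-300) = 444.48 m.
That is higher than the 444.04 m at MW-1, so the point is upgradient.

upgradient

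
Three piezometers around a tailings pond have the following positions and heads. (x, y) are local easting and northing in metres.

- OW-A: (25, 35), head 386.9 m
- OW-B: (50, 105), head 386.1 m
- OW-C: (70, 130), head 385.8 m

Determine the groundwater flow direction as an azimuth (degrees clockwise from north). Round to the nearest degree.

With h = a·x + b·y + c and OW-A as origin, the differences give:
  25·a + 70·b = -0.8
  45·a + 95·b = -1.1
Eliminate b (×95 and ×70, subtract): -775·a = 1.00 → a = ∂h/∂x = -0.001290
Back-substitute: b = ∂h/∂y = -0.01097.
Flow direction (−∇h) has components (+0.001290 E, +0.01097 N).
Azimuth = atan2(E, N) = atan2(+0.001290, +0.01097) = 6.7° ≈ 007°.

007°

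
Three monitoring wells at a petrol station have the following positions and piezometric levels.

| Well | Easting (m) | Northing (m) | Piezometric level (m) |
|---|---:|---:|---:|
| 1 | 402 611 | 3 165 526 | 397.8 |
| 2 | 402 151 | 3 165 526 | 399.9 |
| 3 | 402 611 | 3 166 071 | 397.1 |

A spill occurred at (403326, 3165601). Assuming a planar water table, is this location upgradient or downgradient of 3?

∂h/∂x = (399.9 − 397.8) / (402151 − 402611) = -0.004565
∂h/∂y = (397.1 − 397.8) / (3166071 − 3165526) = -0.001284
Head at (403326, 3165601) = 397.8 + (-0.004565)·(715) + (-0.001284)·(75) = 394.44 m.
That is lower than the 397.1 m at 3, so the point is downgradient.

downgradient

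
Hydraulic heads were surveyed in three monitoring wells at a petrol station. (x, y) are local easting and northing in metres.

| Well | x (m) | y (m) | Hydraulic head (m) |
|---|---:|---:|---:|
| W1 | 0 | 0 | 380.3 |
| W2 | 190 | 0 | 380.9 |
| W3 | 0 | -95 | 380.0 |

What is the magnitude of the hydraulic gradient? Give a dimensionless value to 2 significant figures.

0.0045

∂h/∂x = (380.9 − 380.3) / (190 − 0) = +0.003158
∂h/∂y = (380.0 − 380.3) / (-95 − 0) = +0.003158
|∇h| = √(0.003158² + 0.003158²) = 0.004466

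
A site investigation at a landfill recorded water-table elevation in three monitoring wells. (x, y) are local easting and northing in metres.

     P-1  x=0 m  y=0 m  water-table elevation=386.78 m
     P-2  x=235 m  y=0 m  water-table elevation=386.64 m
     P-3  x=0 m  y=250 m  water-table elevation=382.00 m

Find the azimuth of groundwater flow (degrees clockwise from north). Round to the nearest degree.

002°

∂h/∂x = (386.64 − 386.78) / (235 − 0) = -0.0005957
∂h/∂y = (382.00 − 386.78) / (250 − 0) = -0.01912
Flow direction (−∇h) has components (+0.0005957 E, +0.01912 N).
Azimuth = atan2(E, N) = atan2(+0.0005957, +0.01912) = 1.8° ≈ 002°.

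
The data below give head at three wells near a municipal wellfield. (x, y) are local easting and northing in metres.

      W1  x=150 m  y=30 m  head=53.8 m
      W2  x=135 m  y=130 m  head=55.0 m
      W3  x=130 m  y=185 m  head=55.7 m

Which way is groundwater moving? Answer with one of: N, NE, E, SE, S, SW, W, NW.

Differences from W1: to W2 (Δx, Δy, Δh) = (-15, 100, +1.2); to W3 = (-20, 155, +1.9).
Solve a·Δx + b·Δy = Δh: det = (-15)·155 − (-20)·100 = -325.
∂h/∂x = [(+1.2)·155 − (+1.9)·100] / -325 = +0.01231
∂h/∂y = [(-15)·(+1.9) − (-20)·(+1.2)] / -325 = +0.01385
Flow = −∇h = (-0.01231 east, -0.01385 north), which points southwest.

SW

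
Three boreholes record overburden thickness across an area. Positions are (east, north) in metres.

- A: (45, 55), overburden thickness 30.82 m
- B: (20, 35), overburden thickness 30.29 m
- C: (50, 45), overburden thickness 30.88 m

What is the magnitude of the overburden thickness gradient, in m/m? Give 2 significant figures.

0.019 m/m

Taking A as reference: B−A = (-25, -20, -0.53); C−A = (5, -10, +0.06).
Determinant of the coordinate differences = (-25)·(-10) − 5·(-20) = 350.
∂d/∂x = [(-0.53)·(-10) − (+0.06)·(-20)] / 350 = +0.01857
∂d/∂y = [(-25)·(+0.06) − 5·(-0.53)] / 350 = +0.003286
|∇f| = √(0.01857² + 0.003286²) = 0.01886 m/m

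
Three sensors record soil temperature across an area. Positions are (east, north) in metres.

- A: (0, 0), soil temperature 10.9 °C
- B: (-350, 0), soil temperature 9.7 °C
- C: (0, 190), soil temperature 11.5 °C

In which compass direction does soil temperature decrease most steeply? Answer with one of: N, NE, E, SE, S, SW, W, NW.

SW

∂T/∂x = (9.7 − 10.9) / (-350 − 0) = +0.003429
∂T/∂y = (11.5 − 10.9) / (190 − 0) = +0.003158
Steepest decrease is along −∇f = (-0.003429 E, -0.003158 N) → southwest.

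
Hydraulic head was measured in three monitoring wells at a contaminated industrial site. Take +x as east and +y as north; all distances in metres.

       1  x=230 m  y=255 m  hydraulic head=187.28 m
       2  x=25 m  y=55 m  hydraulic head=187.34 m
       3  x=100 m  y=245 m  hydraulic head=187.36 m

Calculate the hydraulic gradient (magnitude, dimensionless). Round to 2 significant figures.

0.00074

Differences from 1: to 2 (Δx, Δy, Δh) = (-205, -200, +0.06); to 3 = (-130, -10, +0.08).
Determinant of the coordinate differences = (-205)·(-10) − (-130)·(-200) = -23950.
∂h/∂x = [(+0.06)·(-10) − (+0.08)·(-200)] / -23950 = -0.0006430
∂h/∂y = [(-205)·(+0.08) − (-130)·(+0.06)] / -23950 = +0.0003591
|∇h| = √(-0.0006430² + 0.0003591²) = 0.0007365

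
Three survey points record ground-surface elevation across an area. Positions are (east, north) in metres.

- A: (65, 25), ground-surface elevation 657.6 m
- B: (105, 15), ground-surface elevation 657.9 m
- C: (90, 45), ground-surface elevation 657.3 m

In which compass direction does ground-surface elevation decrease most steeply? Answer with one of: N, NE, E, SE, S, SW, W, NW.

With z = a·x + b·y + c and A as origin, the differences give:
  40·a + (-10)·b = +0.3
  25·a + 20·b = -0.3
Eliminate b (×20 and ×(-10), subtract): 1050·a = 3.00 → a = ∂z/∂x = +0.002857
Back-substitute: b = ∂z/∂y = -0.01857.
Steepest decrease is along −∇f = (-0.002857 E, +0.01857 N) → north.

N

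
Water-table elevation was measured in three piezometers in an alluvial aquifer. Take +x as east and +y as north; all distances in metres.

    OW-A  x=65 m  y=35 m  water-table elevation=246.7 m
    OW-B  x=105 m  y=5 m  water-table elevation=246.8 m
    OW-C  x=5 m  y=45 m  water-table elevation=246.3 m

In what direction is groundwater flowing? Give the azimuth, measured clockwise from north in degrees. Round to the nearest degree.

228°

Differences from OW-A: to OW-B (Δx, Δy, Δh) = (40, -30, +0.1); to OW-C = (-60, 10, -0.4).
Solve a·Δx + b·Δy = Δh: det = 40·10 − (-60)·(-30) = -1400.
∂h/∂x = [(+0.1)·10 − (-0.4)·(-30)] / -1400 = +0.007857
∂h/∂y = [40·(-0.4) − (-60)·(+0.1)] / -1400 = +0.007143
Flow direction (−∇h) has components (-0.007857 E, -0.007143 N).
Azimuth = atan2(E, N) = atan2(-0.007857, -0.007143) = 227.7° ≈ 228°.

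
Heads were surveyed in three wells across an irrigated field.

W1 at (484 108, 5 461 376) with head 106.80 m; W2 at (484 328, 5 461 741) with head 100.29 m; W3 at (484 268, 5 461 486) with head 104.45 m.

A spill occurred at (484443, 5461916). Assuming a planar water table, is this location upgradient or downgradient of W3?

Three-point gradient (reference W1): Δ to W2 = (220, 365, -6.51), Δ to W3 = (160, 110, -2.35).
∂h/∂x = -0.004142, ∂h/∂y = -0.01534 (det = -34200).
Head at (484443, 5461916) = 106.80 + (-0.004142)·(335) + (-0.01534)·(540) = 97.13 m.
That is lower than the 104.45 m at W3, so the point is downgradient.

downgradient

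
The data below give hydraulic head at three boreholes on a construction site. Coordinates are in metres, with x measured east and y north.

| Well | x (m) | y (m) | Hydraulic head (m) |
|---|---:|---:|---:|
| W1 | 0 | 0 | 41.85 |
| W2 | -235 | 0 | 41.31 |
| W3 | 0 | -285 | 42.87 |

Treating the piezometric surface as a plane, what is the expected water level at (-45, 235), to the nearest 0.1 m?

40.9 m

∂h/∂x = (41.31 − 41.85) / (-235 − 0) = +0.002298
∂h/∂y = (42.87 − 41.85) / (-285 − 0) = -0.003579
h(-45, 235) = 41.85 + (+0.002298)·(-45) + (-0.003579)·(235) = 41.85 -0.103 -0.841 = 40.906 m.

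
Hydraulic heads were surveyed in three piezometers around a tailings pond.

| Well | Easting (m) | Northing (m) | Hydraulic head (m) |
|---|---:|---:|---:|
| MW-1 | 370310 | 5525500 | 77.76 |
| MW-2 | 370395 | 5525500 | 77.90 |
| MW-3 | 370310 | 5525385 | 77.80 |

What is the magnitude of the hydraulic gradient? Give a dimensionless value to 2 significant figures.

∂h/∂x = (77.90 − 77.76) / (370395 − 370310) = +0.001647
∂h/∂y = (77.80 − 77.76) / (5525385 − 5525500) = -0.0003478
|∇h| = √(0.001647² + -0.0003478²) = 0.001683

0.0017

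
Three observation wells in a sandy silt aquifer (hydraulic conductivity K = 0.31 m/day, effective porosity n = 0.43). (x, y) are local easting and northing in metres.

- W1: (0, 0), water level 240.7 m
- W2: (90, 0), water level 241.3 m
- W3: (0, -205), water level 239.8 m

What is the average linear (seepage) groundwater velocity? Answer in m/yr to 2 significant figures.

∂h/∂x = (241.3 − 240.7) / (90 − 0) = +0.006667
∂h/∂y = (239.8 − 240.7) / (-205 − 0) = +0.004390
|∇h| = √(0.006667² + 0.004390²) = 0.007983
Seepage velocity v = K·i/n = 0.31 × 0.007983 / 0.43 = 0.005755 m/day = 2.102 m/yr.

2.1 m/yr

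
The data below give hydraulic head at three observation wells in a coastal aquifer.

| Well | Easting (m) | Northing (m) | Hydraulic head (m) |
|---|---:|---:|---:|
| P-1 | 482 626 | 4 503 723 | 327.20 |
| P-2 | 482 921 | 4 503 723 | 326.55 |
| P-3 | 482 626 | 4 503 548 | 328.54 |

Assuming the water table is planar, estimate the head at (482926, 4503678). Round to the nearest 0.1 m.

326.9 m

∂h/∂x = (326.55 − 327.20) / (482921 − 482626) = -0.002203
∂h/∂y = (328.54 − 327.20) / (4503548 − 4503723) = -0.007657
h(482926, 4503678) = 327.20 + (-0.002203)·(300) + (-0.007657)·(-45) = 327.20 -0.661 +0.345 = 326.884 m.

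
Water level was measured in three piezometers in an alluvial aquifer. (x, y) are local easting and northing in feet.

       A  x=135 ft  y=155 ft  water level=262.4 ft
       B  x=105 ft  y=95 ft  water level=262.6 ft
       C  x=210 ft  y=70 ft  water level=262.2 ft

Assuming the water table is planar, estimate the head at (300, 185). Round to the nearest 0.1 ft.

261.7 ft

Three-point gradient (reference A): Δ to B = (-30, -60, +0.2), Δ to C = (75, -85, -0.2).
∂h/∂x = -0.004113, ∂h/∂y = -0.001277 (det = 7050).
h(300, 185) = 262.4 + (-0.004113)·(165) + (-0.001277)·(30) = 262.4 -0.679 -0.038 = 261.683 ft.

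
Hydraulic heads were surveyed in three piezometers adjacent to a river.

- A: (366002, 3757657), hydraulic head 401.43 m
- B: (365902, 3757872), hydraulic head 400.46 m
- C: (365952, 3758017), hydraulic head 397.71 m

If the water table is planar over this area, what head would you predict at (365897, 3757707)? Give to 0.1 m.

Taking A as reference: B−A = (-100, 215, -0.97); C−A = (-50, 360, -3.72).
Solve a·Δx + b·Δy = Δh: det = (-100)·360 − (-50)·215 = -25250.
∂h/∂x = [(-0.97)·360 − (-3.72)·215] / -25250 = -0.01785
∂h/∂y = [(-100)·(-3.72) − (-50)·(-0.97)] / -25250 = -0.01281
h(365897, 3757707) = 401.43 + (-0.01785)·(-105) + (-0.01281)·(50) = 401.43 +1.874 -0.641 = 402.663 m.

402.7 m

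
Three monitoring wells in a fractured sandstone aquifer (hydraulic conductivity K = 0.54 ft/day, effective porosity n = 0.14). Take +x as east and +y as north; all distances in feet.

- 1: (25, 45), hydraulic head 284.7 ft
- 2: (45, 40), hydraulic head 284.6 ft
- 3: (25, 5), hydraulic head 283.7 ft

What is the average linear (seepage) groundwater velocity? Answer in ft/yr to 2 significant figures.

Three-point gradient (reference 1): Δ to 2 = (20, -5, -0.1), Δ to 3 = (0, -40, -1.0).
∂h/∂x = +0.001250, ∂h/∂y = +0.02500 (det = -800).
|∇h| = √(0.001250² + 0.02500²) = 0.02503
Seepage velocity v = K·i/n = 0.54 × 0.02503 / 0.14 = 0.09654 ft/day = 35.26 ft/yr.

35 ft/yr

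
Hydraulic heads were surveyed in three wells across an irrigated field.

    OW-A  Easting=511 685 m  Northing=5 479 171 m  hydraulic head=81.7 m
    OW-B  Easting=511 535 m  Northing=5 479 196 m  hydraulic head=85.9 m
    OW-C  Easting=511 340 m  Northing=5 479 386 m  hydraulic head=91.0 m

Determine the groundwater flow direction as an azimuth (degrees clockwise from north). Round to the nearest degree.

085°

Three-point gradient (reference OW-A): Δ to OW-B = (-150, 25, +4.2), Δ to OW-C = (-345, 215, +9.3).
∂h/∂x = -0.02838, ∂h/∂y = -0.002286 (det = -23625).
Flow direction (−∇h) has components (+0.02838 E, +0.002286 N).
Azimuth = atan2(E, N) = atan2(+0.02838, +0.002286) = 85.4° ≈ 085°.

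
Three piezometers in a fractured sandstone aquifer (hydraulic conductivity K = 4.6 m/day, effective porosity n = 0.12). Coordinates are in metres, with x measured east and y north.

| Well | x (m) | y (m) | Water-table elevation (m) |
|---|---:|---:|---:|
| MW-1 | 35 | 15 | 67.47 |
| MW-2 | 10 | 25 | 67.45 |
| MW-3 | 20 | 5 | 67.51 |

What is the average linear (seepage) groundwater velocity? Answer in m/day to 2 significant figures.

0.13 m/day

Differences from MW-1: to MW-2 (Δx, Δy, Δh) = (-25, 10, -0.02); to MW-3 = (-15, -10, +0.04).
Determinant of the coordinate differences = (-25)·(-10) − (-15)·10 = 400.
∂h/∂x = [(-0.02)·(-10) − (+0.04)·10] / 400 = -0.0005000
∂h/∂y = [(-25)·(+0.04) − (-15)·(-0.02)] / 400 = -0.003250
|∇h| = √(-0.0005000² + -0.003250²) = 0.003288
Seepage velocity v = K·i/n = 4.6 × 0.003288 / 0.12 = 0.126 m/day.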